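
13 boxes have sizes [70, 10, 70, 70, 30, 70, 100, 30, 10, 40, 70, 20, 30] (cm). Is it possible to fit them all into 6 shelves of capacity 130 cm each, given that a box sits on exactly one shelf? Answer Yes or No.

A valid assignment using 6 shelves:
  shelf 1: 100 + 30 = 130
  shelf 2: 70 + 40 + 20 = 130
  shelf 3: 70 + 30 + 30 = 130
  shelf 4: 70 + 10 + 10 = 90
  shelf 5: 70 = 70
  shelf 6: 70 = 70
Every load is within 130 cm, so 6 shelves suffice.

Yes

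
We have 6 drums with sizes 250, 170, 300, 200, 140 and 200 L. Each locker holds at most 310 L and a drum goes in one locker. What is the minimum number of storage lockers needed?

Total = 300 + 250 + 200 + 200 + 170 + 140 = 1260 L.
Lower bound: ⌈1260/310⌉ = 5 storage lockers.
A packing using 5 storage lockers:
  locker 1: 300 = 300
  locker 2: 250 = 250
  locker 3: 200 = 200
  locker 4: 200 = 200
  locker 5: 170 + 140 = 310
This matches the lower bound, so 5 is optimal.

5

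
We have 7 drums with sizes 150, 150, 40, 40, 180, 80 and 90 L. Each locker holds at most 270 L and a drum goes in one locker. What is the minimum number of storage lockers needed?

Total = 180 + 150 + 150 + 90 + 80 + 40 + 40 = 730 L.
Lower bound: ⌈730/270⌉ = 3 storage lockers.
A packing using 3 storage lockers:
  locker 1: 180 + 90 = 270
  locker 2: 150 + 80 + 40 = 270
  locker 3: 150 + 40 = 190
This matches the lower bound, so 3 is optimal.

3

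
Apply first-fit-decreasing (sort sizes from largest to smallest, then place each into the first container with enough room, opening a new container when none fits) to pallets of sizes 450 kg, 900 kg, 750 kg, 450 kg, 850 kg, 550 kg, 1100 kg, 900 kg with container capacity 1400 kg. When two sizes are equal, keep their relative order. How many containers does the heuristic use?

5

Sorted descending: 1100, 900, 900, 850, 750, 550, 450, 450.
  1100 → container 1 (new)  [load 1100/1400]
  900 → container 2 (new)  [load 900/1400]
  900 → container 3 (new)  [load 900/1400]
  850 → container 4 (new)  [load 850/1400]
  750 → container 5 (new)  [load 750/1400]
  550 → container 4  [load 1400/1400]
  450 → container 2  [load 1350/1400]
  450 → container 3  [load 1350/1400]
5 containers opened.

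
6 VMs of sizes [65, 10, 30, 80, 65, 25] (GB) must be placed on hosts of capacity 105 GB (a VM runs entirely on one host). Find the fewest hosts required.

Total = 80 + 65 + 65 + 30 + 25 + 10 = 275 GB.
Lower bound: ⌈275/105⌉ = 3 hosts.
A packing using 3 hosts:
  host 1: 80 + 25 = 105
  host 2: 65 + 30 + 10 = 105
  host 3: 65 = 65
This matches the lower bound, so 3 is optimal.

3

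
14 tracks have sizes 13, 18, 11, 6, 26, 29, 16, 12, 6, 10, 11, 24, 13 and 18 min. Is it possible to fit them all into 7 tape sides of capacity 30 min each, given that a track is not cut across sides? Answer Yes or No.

Total = 213 min; ⌈213/30⌉ = 8.
At least 8 tape sides are required, but only 7 are allowed.

No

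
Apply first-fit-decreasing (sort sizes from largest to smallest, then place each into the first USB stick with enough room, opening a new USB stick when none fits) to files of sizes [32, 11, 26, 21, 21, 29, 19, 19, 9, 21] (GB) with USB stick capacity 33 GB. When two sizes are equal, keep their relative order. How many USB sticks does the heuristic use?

Sorted descending: 32, 29, 26, 21, 21, 21, 19, 19, 11, 9.
  32 → USB stick 1 (new)  [load 32/33]
  29 → USB stick 2 (new)  [load 29/33]
  26 → USB stick 3 (new)  [load 26/33]
  21 → USB stick 4 (new)  [load 21/33]
  21 → USB stick 5 (new)  [load 21/33]
  21 → USB stick 6 (new)  [load 21/33]
  19 → USB stick 7 (new)  [load 19/33]
  19 → USB stick 8 (new)  [load 19/33]
  11 → USB stick 4  [load 32/33]
  9 → USB stick 5  [load 30/33]
8 USB sticks opened.

8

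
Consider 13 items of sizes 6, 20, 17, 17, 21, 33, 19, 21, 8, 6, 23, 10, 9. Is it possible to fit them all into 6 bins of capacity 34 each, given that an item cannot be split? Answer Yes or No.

Total = 210; ⌈210/34⌉ = 7.
At least 7 bins are required, but only 6 are allowed.

No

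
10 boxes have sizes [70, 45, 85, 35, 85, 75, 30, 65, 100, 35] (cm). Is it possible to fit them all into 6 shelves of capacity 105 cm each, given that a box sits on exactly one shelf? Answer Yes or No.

No

Total = 625 cm; ⌈625/105⌉ = 6.
The bound of 6 does not rule out 6, but exhaustive search shows no assignment into 6 shelves of capacity 105 cm exists — the minimum is 7.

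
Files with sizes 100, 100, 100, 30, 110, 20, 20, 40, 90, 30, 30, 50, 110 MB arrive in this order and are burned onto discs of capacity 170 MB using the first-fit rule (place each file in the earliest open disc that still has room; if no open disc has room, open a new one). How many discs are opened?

  100 → disc 1 (new)  [load 100/170]
  100 → disc 2 (new)  [load 100/170]
  100 → disc 3 (new)  [load 100/170]
  30 → disc 1  [load 130/170]
  110 → disc 4 (new)  [load 110/170]
  20 → disc 1  [load 150/170]
  20 → disc 1  [load 170/170]
  40 → disc 2  [load 140/170]
  90 → disc 5 (new)  [load 90/170]
  30 → disc 2  [load 170/170]
  30 → disc 3  [load 130/170]
  50 → disc 4  [load 160/170]
  110 → disc 6 (new)  [load 110/170]
6 discs opened.

6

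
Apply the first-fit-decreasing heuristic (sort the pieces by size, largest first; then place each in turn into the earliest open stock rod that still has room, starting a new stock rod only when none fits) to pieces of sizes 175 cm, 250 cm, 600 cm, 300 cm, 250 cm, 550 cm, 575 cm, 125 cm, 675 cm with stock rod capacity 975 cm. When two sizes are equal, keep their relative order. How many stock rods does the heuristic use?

Sorted descending: 675, 600, 575, 550, 300, 250, 250, 175, 125.
  675 → stock rod 1 (new)  [load 675/975]
  600 → stock rod 2 (new)  [load 600/975]
  575 → stock rod 3 (new)  [load 575/975]
  550 → stock rod 4 (new)  [load 550/975]
  300 → stock rod 1  [load 975/975]
  250 → stock rod 2  [load 850/975]
  250 → stock rod 3  [load 825/975]
  175 → stock rod 4  [load 725/975]
  125 → stock rod 2  [load 975/975]
4 stock rods opened.

4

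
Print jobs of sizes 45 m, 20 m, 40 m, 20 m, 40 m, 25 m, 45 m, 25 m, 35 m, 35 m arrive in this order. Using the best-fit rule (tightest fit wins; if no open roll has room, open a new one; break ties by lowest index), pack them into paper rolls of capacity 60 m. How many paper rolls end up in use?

7

  45 → roll 1 (new)  [load 45/60]
  20 → roll 2 (new)  [load 20/60]
  40 → roll 2  [load 60/60]
  20 → roll 3 (new)  [load 20/60]
  40 → roll 3  [load 60/60]
  25 → roll 4 (new)  [load 25/60]
  45 → roll 5 (new)  [load 45/60]
  25 → roll 4  [load 50/60]
  35 → roll 6 (new)  [load 35/60]
  35 → roll 7 (new)  [load 35/60]
7 paper rolls opened.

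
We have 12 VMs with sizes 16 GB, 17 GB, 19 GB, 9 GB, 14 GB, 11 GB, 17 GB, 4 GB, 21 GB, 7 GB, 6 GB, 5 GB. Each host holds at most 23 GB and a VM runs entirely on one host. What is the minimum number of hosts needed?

Total = 21 + 19 + 17 + 17 + 16 + 14 + 11 + 9 + 7 + 6 + 5 + 4 = 146 GB.
Lower bound: ⌈146/23⌉ = 7 hosts.
A packing using 7 hosts:
  host 1: 21 = 21
  host 2: 19 + 4 = 23
  host 3: 17 + 6 = 23
  host 4: 17 + 5 = 22
  host 5: 16 + 7 = 23
  host 6: 14 + 9 = 23
  host 7: 11 = 11
This matches the lower bound, so 7 is optimal.

7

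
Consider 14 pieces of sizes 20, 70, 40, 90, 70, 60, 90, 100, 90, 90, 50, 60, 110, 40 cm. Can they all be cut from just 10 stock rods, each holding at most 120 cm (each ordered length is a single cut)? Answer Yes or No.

A valid assignment using 10 stock rods:
  stock rod 1: 110 = 110
  stock rod 2: 100 + 20 = 120
  stock rod 3: 90 = 90
  stock rod 4: 90 = 90
  stock rod 5: 90 = 90
  stock rod 6: 90 = 90
  stock rod 7: 70 + 50 = 120
  stock rod 8: 70 + 40 = 110
  stock rod 9: 60 + 60 = 120
  stock rod 10: 40 = 40
Every load is within 120 cm, so 10 stock rods suffice.

Yes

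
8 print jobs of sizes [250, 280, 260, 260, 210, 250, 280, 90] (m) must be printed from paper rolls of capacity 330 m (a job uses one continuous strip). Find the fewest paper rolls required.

7

Total = 280 + 280 + 260 + 260 + 250 + 250 + 210 + 90 = 1880 m.
Lower bound: ⌈1880/330⌉ = 6 paper rolls.
Also, 7 print jobs each exceed 165 m, and no two of those can share a roll, so at least 7 paper rolls are needed.
A packing using 7 paper rolls:
  roll 1: 280 = 280
  roll 2: 280 = 280
  roll 3: 260 = 260
  roll 4: 260 = 260
  roll 5: 250 = 250
  roll 6: 250 = 250
  roll 7: 210 + 90 = 300
This matches the lower bound, so 7 is optimal.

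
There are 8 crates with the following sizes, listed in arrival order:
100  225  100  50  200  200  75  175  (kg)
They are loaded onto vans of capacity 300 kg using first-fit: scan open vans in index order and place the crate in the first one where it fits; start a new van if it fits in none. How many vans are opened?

  100 → van 1 (new)  [load 100/300]
  225 → van 2 (new)  [load 225/300]
  100 → van 1  [load 200/300]
  50 → van 1  [load 250/300]
  200 → van 3 (new)  [load 200/300]
  200 → van 4 (new)  [load 200/300]
  75 → van 2  [load 300/300]
  175 → van 5 (new)  [load 175/300]
5 vans opened.

5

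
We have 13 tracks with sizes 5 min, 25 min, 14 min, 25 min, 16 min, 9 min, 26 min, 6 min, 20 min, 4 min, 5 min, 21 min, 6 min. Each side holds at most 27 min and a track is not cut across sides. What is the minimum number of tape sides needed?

Total = 26 + 25 + 25 + 21 + 20 + 16 + 14 + 9 + 6 + 6 + 5 + 5 + 4 = 182 min.
Lower bound: ⌈182/27⌉ = 7 tape sides.
A packing using 7 tape sides:
  side 1: 26 = 26
  side 2: 25 = 25
  side 3: 25 = 25
  side 4: 21 + 6 = 27
  side 5: 20 + 6 = 26
  side 6: 16 + 5 + 5 = 26
  side 7: 14 + 9 + 4 = 27
This matches the lower bound, so 7 is optimal.

7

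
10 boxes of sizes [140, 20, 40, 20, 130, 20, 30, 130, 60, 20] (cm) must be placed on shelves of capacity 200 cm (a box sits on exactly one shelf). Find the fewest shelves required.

Total = 140 + 130 + 130 + 60 + 40 + 30 + 20 + 20 + 20 + 20 = 610 cm.
Lower bound: ⌈610/200⌉ = 4 shelves.
A packing using 4 shelves:
  shelf 1: 140 + 60 = 200
  shelf 2: 130 + 40 + 30 = 200
  shelf 3: 130 + 20 + 20 + 20 = 190
  shelf 4: 20 = 20
This matches the lower bound, so 4 is optimal.

4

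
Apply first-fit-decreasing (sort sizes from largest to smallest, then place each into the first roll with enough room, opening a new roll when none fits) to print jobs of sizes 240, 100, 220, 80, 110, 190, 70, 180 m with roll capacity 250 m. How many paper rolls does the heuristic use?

6

Sorted descending: 240, 220, 190, 180, 110, 100, 80, 70.
  240 → roll 1 (new)  [load 240/250]
  220 → roll 2 (new)  [load 220/250]
  190 → roll 3 (new)  [load 190/250]
  180 → roll 4 (new)  [load 180/250]
  110 → roll 5 (new)  [load 110/250]
  100 → roll 5  [load 210/250]
  80 → roll 6 (new)  [load 80/250]
  70 → roll 4  [load 250/250]
6 paper rolls opened.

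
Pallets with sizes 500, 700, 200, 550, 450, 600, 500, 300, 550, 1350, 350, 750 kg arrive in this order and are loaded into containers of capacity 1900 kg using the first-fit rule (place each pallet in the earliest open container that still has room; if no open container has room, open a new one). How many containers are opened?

5

  500 → container 1 (new)  [load 500/1900]
  700 → container 1  [load 1200/1900]
  200 → container 1  [load 1400/1900]
  550 → container 2 (new)  [load 550/1900]
  450 → container 1  [load 1850/1900]
  600 → container 2  [load 1150/1900]
  500 → container 2  [load 1650/1900]
  300 → container 3 (new)  [load 300/1900]
  550 → container 3  [load 850/1900]
  1350 → container 4 (new)  [load 1350/1900]
  350 → container 3  [load 1200/1900]
  750 → container 5 (new)  [load 750/1900]
5 containers opened.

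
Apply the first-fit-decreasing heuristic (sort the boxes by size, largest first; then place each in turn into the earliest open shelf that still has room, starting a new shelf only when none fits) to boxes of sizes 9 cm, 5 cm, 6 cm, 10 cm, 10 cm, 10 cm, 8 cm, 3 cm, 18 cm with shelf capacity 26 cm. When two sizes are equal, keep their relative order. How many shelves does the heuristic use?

Sorted descending: 18, 10, 10, 10, 9, 8, 6, 5, 3.
  18 → shelf 1 (new)  [load 18/26]
  10 → shelf 2 (new)  [load 10/26]
  10 → shelf 2  [load 20/26]
  10 → shelf 3 (new)  [load 10/26]
  9 → shelf 3  [load 19/26]
  8 → shelf 1  [load 26/26]
  6 → shelf 2  [load 26/26]
  5 → shelf 3  [load 24/26]
  3 → shelf 4 (new)  [load 3/26]
4 shelves opened.

4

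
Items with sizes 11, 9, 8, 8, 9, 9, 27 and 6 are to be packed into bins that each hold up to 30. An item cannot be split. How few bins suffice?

Total = 27 + 11 + 9 + 9 + 9 + 8 + 8 + 6 = 87.
Lower bound: ⌈87/30⌉ = 3 bins.
A packing using 4 bins:
  bin 1: 27 = 27
  bin 2: 11 + 9 + 9 = 29
  bin 3: 9 + 8 + 8 = 25
  bin 4: 6 = 6
No arrangement into 3 bins stays within capacity, so 4 is optimal.

4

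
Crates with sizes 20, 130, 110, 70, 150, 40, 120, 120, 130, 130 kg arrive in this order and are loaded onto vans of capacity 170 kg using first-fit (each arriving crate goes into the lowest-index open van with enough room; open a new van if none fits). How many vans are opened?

8

  20 → van 1 (new)  [load 20/170]
  130 → van 1  [load 150/170]
  110 → van 2 (new)  [load 110/170]
  70 → van 3 (new)  [load 70/170]
  150 → van 4 (new)  [load 150/170]
  40 → van 2  [load 150/170]
  120 → van 5 (new)  [load 120/170]
  120 → van 6 (new)  [load 120/170]
  130 → van 7 (new)  [load 130/170]
  130 → van 8 (new)  [load 130/170]
8 vans opened.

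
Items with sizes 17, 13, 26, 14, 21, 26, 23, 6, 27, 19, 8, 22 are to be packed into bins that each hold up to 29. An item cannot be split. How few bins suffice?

Total = 27 + 26 + 26 + 23 + 22 + 21 + 19 + 17 + 14 + 13 + 8 + 6 = 222.
Lower bound: ⌈222/29⌉ = 8 bins.
A packing using 9 bins:
  bin 1: 27 = 27
  bin 2: 26 = 26
  bin 3: 26 = 26
  bin 4: 23 + 6 = 29
  bin 5: 22 = 22
  bin 6: 21 + 8 = 29
  bin 7: 19 = 19
  bin 8: 17 = 17
  bin 9: 14 + 13 = 27
No arrangement into 8 bins stays within capacity, so 9 is optimal.

9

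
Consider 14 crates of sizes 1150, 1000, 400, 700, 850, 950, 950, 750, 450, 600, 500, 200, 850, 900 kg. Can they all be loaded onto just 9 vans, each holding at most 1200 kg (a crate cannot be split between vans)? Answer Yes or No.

No

Total = 10250 kg; ⌈10250/1200⌉ = 9.
The bound of 9 does not rule out 9, but exhaustive search shows no assignment into 9 vans of capacity 1200 kg exists — the minimum is 10.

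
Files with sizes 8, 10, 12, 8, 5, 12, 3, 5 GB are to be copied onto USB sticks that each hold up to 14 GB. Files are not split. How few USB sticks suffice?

Total = 12 + 12 + 10 + 8 + 8 + 5 + 5 + 3 = 63 GB.
Lower bound: ⌈63/14⌉ = 5 USB sticks.
A packing using 5 USB sticks:
  USB stick 1: 12 = 12
  USB stick 2: 12 = 12
  USB stick 3: 10 + 3 = 13
  USB stick 4: 8 + 5 = 13
  USB stick 5: 8 + 5 = 13
This matches the lower bound, so 5 is optimal.

5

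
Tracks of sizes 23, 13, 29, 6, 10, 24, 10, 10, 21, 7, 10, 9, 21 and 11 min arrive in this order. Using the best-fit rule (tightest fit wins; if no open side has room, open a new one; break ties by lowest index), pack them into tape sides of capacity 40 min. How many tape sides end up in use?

6

  23 → side 1 (new)  [load 23/40]
  13 → side 1  [load 36/40]
  29 → side 2 (new)  [load 29/40]
  6 → side 2  [load 35/40]
  10 → side 3 (new)  [load 10/40]
  24 → side 3  [load 34/40]
  10 → side 4 (new)  [load 10/40]
  10 → side 4  [load 20/40]
  21 → side 5 (new)  [load 21/40]
  7 → side 5  [load 28/40]
  10 → side 5  [load 38/40]
  9 → side 4  [load 29/40]
  21 → side 6 (new)  [load 21/40]
  11 → side 4  [load 40/40]
6 tape sides opened.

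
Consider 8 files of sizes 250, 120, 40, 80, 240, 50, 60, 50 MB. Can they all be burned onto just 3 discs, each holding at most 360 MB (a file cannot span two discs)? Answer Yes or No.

Yes

A valid assignment using 3 discs:
  disc 1: 250 + 80 = 330
  disc 2: 240 + 120 = 360
  disc 3: 60 + 50 + 50 + 40 = 200
Every load is within 360 MB, so 3 discs suffice.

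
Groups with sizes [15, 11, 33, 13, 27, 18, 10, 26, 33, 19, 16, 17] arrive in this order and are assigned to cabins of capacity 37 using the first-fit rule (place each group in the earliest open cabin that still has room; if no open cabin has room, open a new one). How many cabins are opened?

  15 → cabin 1 (new)  [load 15/37]
  11 → cabin 1  [load 26/37]
  33 → cabin 2 (new)  [load 33/37]
  13 → cabin 3 (new)  [load 13/37]
  27 → cabin 4 (new)  [load 27/37]
  18 → cabin 3  [load 31/37]
  10 → cabin 1  [load 36/37]
  26 → cabin 5 (new)  [load 26/37]
  33 → cabin 6 (new)  [load 33/37]
  19 → cabin 7 (new)  [load 19/37]
  16 → cabin 7  [load 35/37]
  17 → cabin 8 (new)  [load 17/37]
8 cabins opened.

8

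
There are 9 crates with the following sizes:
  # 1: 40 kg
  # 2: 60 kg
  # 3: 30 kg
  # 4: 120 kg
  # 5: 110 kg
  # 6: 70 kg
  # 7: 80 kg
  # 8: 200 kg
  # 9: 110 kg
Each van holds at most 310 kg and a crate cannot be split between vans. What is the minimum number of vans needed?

Total = 200 + 120 + 110 + 110 + 80 + 70 + 60 + 40 + 30 = 820 kg.
Lower bound: ⌈820/310⌉ = 3 vans.
A packing using 3 vans:
  van 1: 200 + 110 = 310
  van 2: 120 + 110 + 80 = 310
  van 3: 70 + 60 + 40 + 30 = 200
This matches the lower bound, so 3 is optimal.

3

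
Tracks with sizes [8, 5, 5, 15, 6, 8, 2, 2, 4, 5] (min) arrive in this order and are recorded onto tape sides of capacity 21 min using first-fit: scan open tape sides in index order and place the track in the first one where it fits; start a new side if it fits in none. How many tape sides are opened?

  8 → side 1 (new)  [load 8/21]
  5 → side 1  [load 13/21]
  5 → side 1  [load 18/21]
  15 → side 2 (new)  [load 15/21]
  6 → side 2  [load 21/21]
  8 → side 3 (new)  [load 8/21]
  2 → side 1  [load 20/21]
  2 → side 3  [load 10/21]
  4 → side 3  [load 14/21]
  5 → side 3  [load 19/21]
3 tape sides opened.

3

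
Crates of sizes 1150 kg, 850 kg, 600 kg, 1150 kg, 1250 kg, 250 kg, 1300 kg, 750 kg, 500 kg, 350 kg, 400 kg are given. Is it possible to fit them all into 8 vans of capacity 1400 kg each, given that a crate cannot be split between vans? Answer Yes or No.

A valid assignment using 7 vans:
  van 1: 1300 = 1300
  van 2: 1250 = 1250
  van 3: 1150 + 250 = 1400
  van 4: 1150 = 1150
  van 5: 850 + 500 = 1350
  van 6: 750 + 600 = 1350
  van 7: 400 + 350 = 750
That uses only 7 ≤ 8, so 8 vans are enough.

Yes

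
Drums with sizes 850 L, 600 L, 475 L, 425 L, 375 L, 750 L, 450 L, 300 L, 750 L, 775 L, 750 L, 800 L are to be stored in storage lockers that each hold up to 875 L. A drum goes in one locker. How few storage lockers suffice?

10

Total = 850 + 800 + 775 + 750 + 750 + 750 + 600 + 475 + 450 + 425 + 375 + 300 = 7300 L.
Lower bound: ⌈7300/875⌉ = 9 storage lockers.
A packing using 10 storage lockers:
  locker 1: 850 = 850
  locker 2: 800 = 800
  locker 3: 775 = 775
  locker 4: 750 = 750
  locker 5: 750 = 750
  locker 6: 750 = 750
  locker 7: 600 = 600
  locker 8: 475 + 375 = 850
  locker 9: 450 + 425 = 875
  locker 10: 300 = 300
No arrangement into 9 storage lockers stays within capacity, so 10 is optimal.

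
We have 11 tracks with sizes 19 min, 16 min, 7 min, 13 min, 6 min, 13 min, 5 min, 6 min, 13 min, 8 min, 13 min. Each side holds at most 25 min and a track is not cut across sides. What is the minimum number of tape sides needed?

6

Total = 19 + 16 + 13 + 13 + 13 + 13 + 8 + 7 + 6 + 6 + 5 = 119 min.
Lower bound: ⌈119/25⌉ = 5 tape sides.
Also, 6 tracks each exceed 25/2 min, and no two of those can share a side, so at least 6 tape sides are needed.
A packing using 6 tape sides:
  side 1: 19 + 6 = 25
  side 2: 16 + 8 = 24
  side 3: 13 + 7 + 5 = 25
  side 4: 13 + 6 = 19
  side 5: 13 = 13
  side 6: 13 = 13
This matches the lower bound, so 6 is optimal.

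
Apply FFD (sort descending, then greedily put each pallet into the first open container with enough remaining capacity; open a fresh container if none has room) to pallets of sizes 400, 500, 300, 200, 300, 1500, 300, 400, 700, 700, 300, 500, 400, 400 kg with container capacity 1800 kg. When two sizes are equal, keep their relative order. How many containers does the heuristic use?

Sorted descending: 1500, 700, 700, 500, 500, 400, 400, 400, 400, 300, 300, 300, 300, 200.
  1500 → container 1 (new)  [load 1500/1800]
  700 → container 2 (new)  [load 700/1800]
  700 → container 2  [load 1400/1800]
  500 → container 3 (new)  [load 500/1800]
  500 → container 3  [load 1000/1800]
  400 → container 2  [load 1800/1800]
  400 → container 3  [load 1400/1800]
  400 → container 3  [load 1800/1800]
  400 → container 4 (new)  [load 400/1800]
  300 → container 1  [load 1800/1800]
  300 → container 4  [load 700/1800]
  300 → container 4  [load 1000/1800]
  300 → container 4  [load 1300/1800]
  200 → container 4  [load 1500/1800]
4 containers opened.

4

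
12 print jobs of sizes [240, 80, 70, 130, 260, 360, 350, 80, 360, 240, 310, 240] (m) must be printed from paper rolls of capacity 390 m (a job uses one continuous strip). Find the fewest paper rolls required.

8

Total = 360 + 360 + 350 + 310 + 260 + 240 + 240 + 240 + 130 + 80 + 80 + 70 = 2720 m.
Lower bound: ⌈2720/390⌉ = 7 paper rolls.
Also, 8 print jobs each exceed 195 m, and no two of those can share a roll, so at least 8 paper rolls are needed.
A packing using 8 paper rolls:
  roll 1: 360 = 360
  roll 2: 360 = 360
  roll 3: 350 = 350
  roll 4: 310 + 80 = 390
  roll 5: 260 + 130 = 390
  roll 6: 240 + 80 + 70 = 390
  roll 7: 240 = 240
  roll 8: 240 = 240
This matches the lower bound, so 8 is optimal.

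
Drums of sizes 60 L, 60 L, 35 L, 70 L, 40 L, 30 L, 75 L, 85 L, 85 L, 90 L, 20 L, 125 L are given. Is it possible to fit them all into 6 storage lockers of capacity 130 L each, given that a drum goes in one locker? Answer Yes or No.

Total = 775 L; ⌈775/130⌉ = 6.
The bound of 6 does not rule out 6, but exhaustive search shows no assignment into 6 storage lockers of capacity 130 L exists — the minimum is 7.

No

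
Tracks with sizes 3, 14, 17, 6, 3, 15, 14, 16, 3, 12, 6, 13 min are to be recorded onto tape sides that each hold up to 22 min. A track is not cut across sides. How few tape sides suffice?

7

Total = 17 + 16 + 15 + 14 + 14 + 13 + 12 + 6 + 6 + 3 + 3 + 3 = 122 min.
Lower bound: ⌈122/22⌉ = 6 tape sides.
Also, 7 tracks each exceed 11 min, and no two of those can share a side, so at least 7 tape sides are needed.
A packing using 7 tape sides:
  side 1: 17 + 3 = 20
  side 2: 16 + 6 = 22
  side 3: 15 + 6 = 21
  side 4: 14 + 3 + 3 = 20
  side 5: 14 = 14
  side 6: 13 = 13
  side 7: 12 = 12
This matches the lower bound, so 7 is optimal.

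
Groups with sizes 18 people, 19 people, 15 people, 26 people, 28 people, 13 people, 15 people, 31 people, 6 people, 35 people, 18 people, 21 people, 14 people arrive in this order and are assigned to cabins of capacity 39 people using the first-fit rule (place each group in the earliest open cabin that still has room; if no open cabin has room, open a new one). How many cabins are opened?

  18 → cabin 1 (new)  [load 18/39]
  19 → cabin 1  [load 37/39]
  15 → cabin 2 (new)  [load 15/39]
  26 → cabin 3 (new)  [load 26/39]
  28 → cabin 4 (new)  [load 28/39]
  13 → cabin 2  [load 28/39]
  15 → cabin 5 (new)  [load 15/39]
  31 → cabin 6 (new)  [load 31/39]
  6 → cabin 2  [load 34/39]
  35 → cabin 7 (new)  [load 35/39]
  18 → cabin 5  [load 33/39]
  21 → cabin 8 (new)  [load 21/39]
  14 → cabin 8  [load 35/39]
8 cabins opened.

8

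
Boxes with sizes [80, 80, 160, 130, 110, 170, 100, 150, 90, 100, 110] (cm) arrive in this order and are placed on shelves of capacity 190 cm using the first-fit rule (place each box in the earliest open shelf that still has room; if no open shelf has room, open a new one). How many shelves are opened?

9

  80 → shelf 1 (new)  [load 80/190]
  80 → shelf 1  [load 160/190]
  160 → shelf 2 (new)  [load 160/190]
  130 → shelf 3 (new)  [load 130/190]
  110 → shelf 4 (new)  [load 110/190]
  170 → shelf 5 (new)  [load 170/190]
  100 → shelf 6 (new)  [load 100/190]
  150 → shelf 7 (new)  [load 150/190]
  90 → shelf 6  [load 190/190]
  100 → shelf 8 (new)  [load 100/190]
  110 → shelf 9 (new)  [load 110/190]
9 shelves opened.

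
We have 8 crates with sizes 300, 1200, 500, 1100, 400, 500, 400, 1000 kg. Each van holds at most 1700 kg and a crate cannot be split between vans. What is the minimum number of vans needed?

Total = 1200 + 1100 + 1000 + 500 + 500 + 400 + 400 + 300 = 5400 kg.
Lower bound: ⌈5400/1700⌉ = 4 vans.
A packing using 4 vans:
  van 1: 1200 + 500 = 1700
  van 2: 1100 + 500 = 1600
  van 3: 1000 + 400 + 300 = 1700
  van 4: 400 = 400
This matches the lower bound, so 4 is optimal.

4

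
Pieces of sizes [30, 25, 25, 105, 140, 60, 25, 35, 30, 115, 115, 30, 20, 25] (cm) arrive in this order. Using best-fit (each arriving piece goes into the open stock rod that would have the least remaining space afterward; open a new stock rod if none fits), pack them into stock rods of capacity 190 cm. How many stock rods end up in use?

  30 → stock rod 1 (new)  [load 30/190]
  25 → stock rod 1  [load 55/190]
  25 → stock rod 1  [load 80/190]
  105 → stock rod 1  [load 185/190]
  140 → stock rod 2 (new)  [load 140/190]
  60 → stock rod 3 (new)  [load 60/190]
  25 → stock rod 2  [load 165/190]
  35 → stock rod 3  [load 95/190]
  30 → stock rod 3  [load 125/190]
  115 → stock rod 4 (new)  [load 115/190]
  115 → stock rod 5 (new)  [load 115/190]
  30 → stock rod 3  [load 155/190]
  20 → stock rod 2  [load 185/190]
  25 → stock rod 3  [load 180/190]
5 stock rods opened.

5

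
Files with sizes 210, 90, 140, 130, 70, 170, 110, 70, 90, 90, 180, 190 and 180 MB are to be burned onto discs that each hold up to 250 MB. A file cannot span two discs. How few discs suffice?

8

Total = 210 + 190 + 180 + 180 + 170 + 140 + 130 + 110 + 90 + 90 + 90 + 70 + 70 = 1720 MB.
Lower bound: ⌈1720/250⌉ = 7 discs.
A packing using 8 discs:
  disc 1: 210 = 210
  disc 2: 190 = 190
  disc 3: 180 + 70 = 250
  disc 4: 180 + 70 = 250
  disc 5: 170 = 170
  disc 6: 140 + 110 = 250
  disc 7: 130 + 90 = 220
  disc 8: 90 + 90 = 180
No arrangement into 7 discs stays within capacity, so 8 is optimal.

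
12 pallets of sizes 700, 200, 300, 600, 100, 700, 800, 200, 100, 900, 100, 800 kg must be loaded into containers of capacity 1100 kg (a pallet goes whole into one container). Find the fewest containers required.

Total = 900 + 800 + 800 + 700 + 700 + 600 + 300 + 200 + 200 + 100 + 100 + 100 = 5500 kg.
Lower bound: ⌈5500/1100⌉ = 5 containers.
Also, 6 pallets each exceed 550 kg, and no two of those can share a container, so at least 6 containers are needed.
A packing using 6 containers:
  container 1: 900 + 200 = 1100
  container 2: 800 + 300 = 1100
  container 3: 800 + 200 + 100 = 1100
  container 4: 700 + 100 + 100 = 900
  container 5: 700 = 700
  container 6: 600 = 600
This matches the lower bound, so 6 is optimal.

6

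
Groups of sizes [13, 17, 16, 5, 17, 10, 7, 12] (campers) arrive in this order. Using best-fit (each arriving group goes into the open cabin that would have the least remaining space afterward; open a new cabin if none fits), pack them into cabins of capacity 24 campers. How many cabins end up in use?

  13 → cabin 1 (new)  [load 13/24]
  17 → cabin 2 (new)  [load 17/24]
  16 → cabin 3 (new)  [load 16/24]
  5 → cabin 2  [load 22/24]
  17 → cabin 4 (new)  [load 17/24]
  10 → cabin 1  [load 23/24]
  7 → cabin 4  [load 24/24]
  12 → cabin 5 (new)  [load 12/24]
5 cabins opened.

5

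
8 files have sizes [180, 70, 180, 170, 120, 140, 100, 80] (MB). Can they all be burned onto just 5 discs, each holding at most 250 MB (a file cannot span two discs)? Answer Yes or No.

Yes

A valid assignment using 5 discs:
  disc 1: 180 + 70 = 250
  disc 2: 180 = 180
  disc 3: 170 + 80 = 250
  disc 4: 140 + 100 = 240
  disc 5: 120 = 120
Every load is within 250 MB, so 5 discs suffice.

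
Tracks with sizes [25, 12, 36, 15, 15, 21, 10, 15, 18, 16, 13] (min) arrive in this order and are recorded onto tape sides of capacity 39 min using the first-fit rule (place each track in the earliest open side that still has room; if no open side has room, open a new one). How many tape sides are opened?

6

  25 → side 1 (new)  [load 25/39]
  12 → side 1  [load 37/39]
  36 → side 2 (new)  [load 36/39]
  15 → side 3 (new)  [load 15/39]
  15 → side 3  [load 30/39]
  21 → side 4 (new)  [load 21/39]
  10 → side 4  [load 31/39]
  15 → side 5 (new)  [load 15/39]
  18 → side 5  [load 33/39]
  16 → side 6 (new)  [load 16/39]
  13 → side 6  [load 29/39]
6 tape sides opened.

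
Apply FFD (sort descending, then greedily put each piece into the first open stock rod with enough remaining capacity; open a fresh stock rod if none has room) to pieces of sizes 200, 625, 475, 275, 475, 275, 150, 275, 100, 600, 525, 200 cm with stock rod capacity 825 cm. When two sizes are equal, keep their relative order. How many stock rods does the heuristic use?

Sorted descending: 625, 600, 525, 475, 475, 275, 275, 275, 200, 200, 150, 100.
  625 → stock rod 1 (new)  [load 625/825]
  600 → stock rod 2 (new)  [load 600/825]
  525 → stock rod 3 (new)  [load 525/825]
  475 → stock rod 4 (new)  [load 475/825]
  475 → stock rod 5 (new)  [load 475/825]
  275 → stock rod 3  [load 800/825]
  275 → stock rod 4  [load 750/825]
  275 → stock rod 5  [load 750/825]
  200 → stock rod 1  [load 825/825]
  200 → stock rod 2  [load 800/825]
  150 → stock rod 6 (new)  [load 150/825]
  100 → stock rod 6  [load 250/825]
6 stock rods opened.

6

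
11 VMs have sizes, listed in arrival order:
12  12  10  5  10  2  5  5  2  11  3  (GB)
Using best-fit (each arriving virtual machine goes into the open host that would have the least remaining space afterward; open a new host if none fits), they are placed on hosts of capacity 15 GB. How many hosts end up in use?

  12 → host 1 (new)  [load 12/15]
  12 → host 2 (new)  [load 12/15]
  10 → host 3 (new)  [load 10/15]
  5 → host 3  [load 15/15]
  10 → host 4 (new)  [load 10/15]
  2 → host 1  [load 14/15]
  5 → host 4  [load 15/15]
  5 → host 5 (new)  [load 5/15]
  2 → host 2  [load 14/15]
  11 → host 6 (new)  [load 11/15]
  3 → host 6  [load 14/15]
6 hosts opened.

6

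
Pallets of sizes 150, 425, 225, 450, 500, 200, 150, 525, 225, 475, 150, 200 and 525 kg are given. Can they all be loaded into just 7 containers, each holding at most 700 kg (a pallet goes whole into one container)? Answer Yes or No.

A valid assignment using 7 containers:
  container 1: 525 + 150 = 675
  container 2: 525 + 150 = 675
  container 3: 500 + 200 = 700
  container 4: 475 + 225 = 700
  container 5: 450 + 225 = 675
  container 6: 425 + 200 = 625
  container 7: 150 = 150
Every load is within 700 kg, so 7 containers suffice.

Yes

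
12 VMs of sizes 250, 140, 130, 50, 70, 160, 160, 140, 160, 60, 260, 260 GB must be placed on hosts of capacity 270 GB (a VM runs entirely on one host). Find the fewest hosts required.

8

Total = 260 + 260 + 250 + 160 + 160 + 160 + 140 + 140 + 130 + 70 + 60 + 50 = 1840 GB.
Lower bound: ⌈1840/270⌉ = 7 hosts.
Also, 8 VMs each exceed 135 GB, and no two of those can share a host, so at least 8 hosts are needed.
A packing using 8 hosts:
  host 1: 260 = 260
  host 2: 260 = 260
  host 3: 250 = 250
  host 4: 160 + 70 = 230
  host 5: 160 + 60 + 50 = 270
  host 6: 160 = 160
  host 7: 140 + 130 = 270
  host 8: 140 = 140
This matches the lower bound, so 8 is optimal.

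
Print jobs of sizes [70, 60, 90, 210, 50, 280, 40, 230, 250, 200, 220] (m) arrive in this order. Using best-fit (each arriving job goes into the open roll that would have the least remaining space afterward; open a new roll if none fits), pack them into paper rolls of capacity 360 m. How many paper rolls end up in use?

  70 → roll 1 (new)  [load 70/360]
  60 → roll 1  [load 130/360]
  90 → roll 1  [load 220/360]
  210 → roll 2 (new)  [load 210/360]
  50 → roll 1  [load 270/360]
  280 → roll 3 (new)  [load 280/360]
  40 → roll 3  [load 320/360]
  230 → roll 4 (new)  [load 230/360]
  250 → roll 5 (new)  [load 250/360]
  200 → roll 6 (new)  [load 200/360]
  220 → roll 7 (new)  [load 220/360]
7 paper rolls opened.

7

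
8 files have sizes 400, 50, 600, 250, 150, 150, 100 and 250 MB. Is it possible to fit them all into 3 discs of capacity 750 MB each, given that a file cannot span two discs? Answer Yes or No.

Yes

A valid assignment using 3 discs:
  disc 1: 600 + 150 = 750
  disc 2: 400 + 250 + 100 = 750
  disc 3: 250 + 150 + 50 = 450
Every load is within 750 MB, so 3 discs suffice.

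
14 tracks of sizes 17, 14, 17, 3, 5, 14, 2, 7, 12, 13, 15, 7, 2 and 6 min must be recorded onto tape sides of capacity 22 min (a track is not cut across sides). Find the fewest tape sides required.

7

Total = 17 + 17 + 15 + 14 + 14 + 13 + 12 + 7 + 7 + 6 + 5 + 3 + 2 + 2 = 134 min.
Lower bound: ⌈134/22⌉ = 7 tape sides.
A packing using 7 tape sides:
  side 1: 17 + 5 = 22
  side 2: 17 + 3 + 2 = 22
  side 3: 15 + 7 = 22
  side 4: 14 + 7 = 21
  side 5: 14 + 6 + 2 = 22
  side 6: 13 = 13
  side 7: 12 = 12
This matches the lower bound, so 7 is optimal.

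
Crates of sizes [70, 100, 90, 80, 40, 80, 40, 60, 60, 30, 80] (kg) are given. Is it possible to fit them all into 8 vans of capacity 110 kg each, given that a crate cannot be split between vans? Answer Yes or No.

Yes

A valid assignment using 8 vans:
  van 1: 100 = 100
  van 2: 90 = 90
  van 3: 80 + 30 = 110
  van 4: 80 = 80
  van 5: 80 = 80
  van 6: 70 + 40 = 110
  van 7: 60 + 40 = 100
  van 8: 60 = 60
Every load is within 110 kg, so 8 vans suffice.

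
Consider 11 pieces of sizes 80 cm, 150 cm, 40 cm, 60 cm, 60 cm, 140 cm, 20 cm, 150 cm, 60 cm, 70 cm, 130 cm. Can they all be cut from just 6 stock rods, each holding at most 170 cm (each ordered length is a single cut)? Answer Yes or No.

Total = 960 cm; ⌈960/170⌉ = 6.
The bound of 6 does not rule out 6, but exhaustive search shows no assignment into 6 stock rods of capacity 170 cm exists — the minimum is 7.

No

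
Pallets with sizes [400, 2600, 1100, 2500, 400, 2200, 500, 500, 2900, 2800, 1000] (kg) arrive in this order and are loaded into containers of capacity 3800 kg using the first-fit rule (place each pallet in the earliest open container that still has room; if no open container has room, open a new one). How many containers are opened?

  400 → container 1 (new)  [load 400/3800]
  2600 → container 1  [load 3000/3800]
  1100 → container 2 (new)  [load 1100/3800]
  2500 → container 2  [load 3600/3800]
  400 → container 1  [load 3400/3800]
  2200 → container 3 (new)  [load 2200/3800]
  500 → container 3  [load 2700/3800]
  500 → container 3  [load 3200/3800]
  2900 → container 4 (new)  [load 2900/3800]
  2800 → container 5 (new)  [load 2800/3800]
  1000 → container 5  [load 3800/3800]
5 containers opened.

5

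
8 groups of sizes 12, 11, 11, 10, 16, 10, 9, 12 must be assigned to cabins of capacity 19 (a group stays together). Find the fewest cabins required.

Total = 16 + 12 + 12 + 11 + 11 + 10 + 10 + 9 = 91.
Lower bound: ⌈91/19⌉ = 5 cabins.
Also, 7 groups each exceed 19/2, and no two of those can share a cabin, so at least 7 cabins are needed.
A packing using 7 cabins:
  cabin 1: 16 = 16
  cabin 2: 12 = 12
  cabin 3: 12 = 12
  cabin 4: 11 = 11
  cabin 5: 11 = 11
  cabin 6: 10 + 9 = 19
  cabin 7: 10 = 10
This matches the lower bound, so 7 is optimal.

7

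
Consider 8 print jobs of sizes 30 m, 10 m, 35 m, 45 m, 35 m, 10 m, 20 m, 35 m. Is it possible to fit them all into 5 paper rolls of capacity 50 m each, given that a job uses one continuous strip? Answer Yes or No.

Yes

A valid assignment using 5 paper rolls:
  roll 1: 45 = 45
  roll 2: 35 + 10 = 45
  roll 3: 35 + 10 = 45
  roll 4: 35 = 35
  roll 5: 30 + 20 = 50
Every load is within 50 m, so 5 paper rolls suffice.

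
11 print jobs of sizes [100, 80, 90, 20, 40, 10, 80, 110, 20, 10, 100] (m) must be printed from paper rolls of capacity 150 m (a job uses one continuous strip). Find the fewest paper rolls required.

6

Total = 110 + 100 + 100 + 90 + 80 + 80 + 40 + 20 + 20 + 10 + 10 = 660 m.
Lower bound: ⌈660/150⌉ = 5 paper rolls.
Also, 6 print jobs each exceed 75 m, and no two of those can share a roll, so at least 6 paper rolls are needed.
A packing using 6 paper rolls:
  roll 1: 110 + 40 = 150
  roll 2: 100 + 20 + 20 + 10 = 150
  roll 3: 100 + 10 = 110
  roll 4: 90 = 90
  roll 5: 80 = 80
  roll 6: 80 = 80
This matches the lower bound, so 6 is optimal.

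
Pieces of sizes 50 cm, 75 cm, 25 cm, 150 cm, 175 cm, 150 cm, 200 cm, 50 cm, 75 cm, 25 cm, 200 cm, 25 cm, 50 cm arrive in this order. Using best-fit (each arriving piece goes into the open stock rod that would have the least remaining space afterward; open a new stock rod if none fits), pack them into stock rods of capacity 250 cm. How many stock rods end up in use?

6

  50 → stock rod 1 (new)  [load 50/250]
  75 → stock rod 1  [load 125/250]
  25 → stock rod 1  [load 150/250]
  150 → stock rod 2 (new)  [load 150/250]
  175 → stock rod 3 (new)  [load 175/250]
  150 → stock rod 4 (new)  [load 150/250]
  200 → stock rod 5 (new)  [load 200/250]
  50 → stock rod 5  [load 250/250]
  75 → stock rod 3  [load 250/250]
  25 → stock rod 1  [load 175/250]
  200 → stock rod 6 (new)  [load 200/250]
  25 → stock rod 6  [load 225/250]
  50 → stock rod 1  [load 225/250]
6 stock rods opened.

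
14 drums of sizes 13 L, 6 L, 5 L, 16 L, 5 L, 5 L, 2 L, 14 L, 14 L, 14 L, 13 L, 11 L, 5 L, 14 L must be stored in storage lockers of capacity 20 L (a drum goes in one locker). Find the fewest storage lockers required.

Total = 16 + 14 + 14 + 14 + 14 + 13 + 13 + 11 + 6 + 5 + 5 + 5 + 5 + 2 = 137 L.
Lower bound: ⌈137/20⌉ = 7 storage lockers.
Also, 8 drums each exceed 10 L, and no two of those can share a locker, so at least 8 storage lockers are needed.
A packing using 8 storage lockers:
  locker 1: 16 + 2 = 18
  locker 2: 14 + 6 = 20
  locker 3: 14 + 5 = 19
  locker 4: 14 + 5 = 19
  locker 5: 14 + 5 = 19
  locker 6: 13 + 5 = 18
  locker 7: 13 = 13
  locker 8: 11 = 11
This matches the lower bound, so 8 is optimal.

8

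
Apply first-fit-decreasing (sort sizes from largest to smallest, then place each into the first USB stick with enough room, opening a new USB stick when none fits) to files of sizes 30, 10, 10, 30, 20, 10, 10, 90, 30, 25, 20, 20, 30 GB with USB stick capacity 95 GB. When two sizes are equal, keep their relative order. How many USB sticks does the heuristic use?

4

Sorted descending: 90, 30, 30, 30, 30, 25, 20, 20, 20, 10, 10, 10, 10.
  90 → USB stick 1 (new)  [load 90/95]
  30 → USB stick 2 (new)  [load 30/95]
  30 → USB stick 2  [load 60/95]
  30 → USB stick 2  [load 90/95]
  30 → USB stick 3 (new)  [load 30/95]
  25 → USB stick 3  [load 55/95]
  20 → USB stick 3  [load 75/95]
  20 → USB stick 3  [load 95/95]
  20 → USB stick 4 (new)  [load 20/95]
  10 → USB stick 4  [load 30/95]
  10 → USB stick 4  [load 40/95]
  10 → USB stick 4  [load 50/95]
  10 → USB stick 4  [load 60/95]
4 USB sticks opened.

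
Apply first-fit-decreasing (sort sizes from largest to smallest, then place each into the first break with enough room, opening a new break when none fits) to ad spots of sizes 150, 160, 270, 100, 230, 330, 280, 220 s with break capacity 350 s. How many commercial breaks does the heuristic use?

6

Sorted descending: 330, 280, 270, 230, 220, 160, 150, 100.
  330 → break 1 (new)  [load 330/350]
  280 → break 2 (new)  [load 280/350]
  270 → break 3 (new)  [load 270/350]
  230 → break 4 (new)  [load 230/350]
  220 → break 5 (new)  [load 220/350]
  160 → break 6 (new)  [load 160/350]
  150 → break 6  [load 310/350]
  100 → break 4  [load 330/350]
6 commercial breaks opened.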